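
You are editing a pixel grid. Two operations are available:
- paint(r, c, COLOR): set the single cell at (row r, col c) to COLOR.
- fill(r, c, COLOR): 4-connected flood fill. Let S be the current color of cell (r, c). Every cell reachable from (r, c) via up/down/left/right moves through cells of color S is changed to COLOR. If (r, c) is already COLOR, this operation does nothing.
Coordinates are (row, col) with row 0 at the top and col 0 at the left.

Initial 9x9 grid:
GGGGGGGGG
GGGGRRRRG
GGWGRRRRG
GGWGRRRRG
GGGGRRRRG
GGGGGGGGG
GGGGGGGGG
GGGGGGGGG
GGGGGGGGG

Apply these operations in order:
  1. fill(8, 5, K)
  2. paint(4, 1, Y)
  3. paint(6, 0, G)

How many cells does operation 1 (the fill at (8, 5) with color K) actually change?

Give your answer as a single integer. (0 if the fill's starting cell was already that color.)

After op 1 fill(8,5,K) [63 cells changed]:
KKKKKKKKK
KKKKRRRRK
KKWKRRRRK
KKWKRRRRK
KKKKRRRRK
KKKKKKKKK
KKKKKKKKK
KKKKKKKKK
KKKKKKKKK

Answer: 63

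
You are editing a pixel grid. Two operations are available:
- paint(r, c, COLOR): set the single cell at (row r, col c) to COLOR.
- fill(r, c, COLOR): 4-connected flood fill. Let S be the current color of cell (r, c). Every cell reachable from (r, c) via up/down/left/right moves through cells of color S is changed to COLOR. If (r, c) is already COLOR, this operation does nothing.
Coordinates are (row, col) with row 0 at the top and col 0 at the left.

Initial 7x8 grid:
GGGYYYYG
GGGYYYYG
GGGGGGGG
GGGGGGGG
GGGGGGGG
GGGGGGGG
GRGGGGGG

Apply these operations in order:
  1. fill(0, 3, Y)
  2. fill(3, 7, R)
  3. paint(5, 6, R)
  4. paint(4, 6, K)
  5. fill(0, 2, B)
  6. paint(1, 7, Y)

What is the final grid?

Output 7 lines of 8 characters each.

Answer: BBBYYYYB
BBBYYYYY
BBBBBBBB
BBBBBBBB
BBBBBBKB
BBBBBBBB
BBBBBBBB

Derivation:
After op 1 fill(0,3,Y) [0 cells changed]:
GGGYYYYG
GGGYYYYG
GGGGGGGG
GGGGGGGG
GGGGGGGG
GGGGGGGG
GRGGGGGG
After op 2 fill(3,7,R) [47 cells changed]:
RRRYYYYR
RRRYYYYR
RRRRRRRR
RRRRRRRR
RRRRRRRR
RRRRRRRR
RRRRRRRR
After op 3 paint(5,6,R):
RRRYYYYR
RRRYYYYR
RRRRRRRR
RRRRRRRR
RRRRRRRR
RRRRRRRR
RRRRRRRR
After op 4 paint(4,6,K):
RRRYYYYR
RRRYYYYR
RRRRRRRR
RRRRRRRR
RRRRRRKR
RRRRRRRR
RRRRRRRR
After op 5 fill(0,2,B) [47 cells changed]:
BBBYYYYB
BBBYYYYB
BBBBBBBB
BBBBBBBB
BBBBBBKB
BBBBBBBB
BBBBBBBB
After op 6 paint(1,7,Y):
BBBYYYYB
BBBYYYYY
BBBBBBBB
BBBBBBBB
BBBBBBKB
BBBBBBBB
BBBBBBBB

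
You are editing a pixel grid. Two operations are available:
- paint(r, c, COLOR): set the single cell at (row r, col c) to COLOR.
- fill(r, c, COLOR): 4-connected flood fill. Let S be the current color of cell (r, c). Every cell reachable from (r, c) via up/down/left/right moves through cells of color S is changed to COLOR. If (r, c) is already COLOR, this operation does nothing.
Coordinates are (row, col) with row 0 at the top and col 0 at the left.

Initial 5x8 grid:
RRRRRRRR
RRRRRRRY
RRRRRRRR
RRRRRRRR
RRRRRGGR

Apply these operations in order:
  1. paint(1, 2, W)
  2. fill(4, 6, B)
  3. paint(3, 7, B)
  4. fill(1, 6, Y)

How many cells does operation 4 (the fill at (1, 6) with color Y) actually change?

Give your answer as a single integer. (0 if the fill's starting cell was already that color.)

After op 1 paint(1,2,W):
RRRRRRRR
RRWRRRRY
RRRRRRRR
RRRRRRRR
RRRRRGGR
After op 2 fill(4,6,B) [2 cells changed]:
RRRRRRRR
RRWRRRRY
RRRRRRRR
RRRRRRRR
RRRRRBBR
After op 3 paint(3,7,B):
RRRRRRRR
RRWRRRRY
RRRRRRRR
RRRRRRRB
RRRRRBBR
After op 4 fill(1,6,Y) [34 cells changed]:
YYYYYYYY
YYWYYYYY
YYYYYYYY
YYYYYYYB
YYYYYBBR

Answer: 34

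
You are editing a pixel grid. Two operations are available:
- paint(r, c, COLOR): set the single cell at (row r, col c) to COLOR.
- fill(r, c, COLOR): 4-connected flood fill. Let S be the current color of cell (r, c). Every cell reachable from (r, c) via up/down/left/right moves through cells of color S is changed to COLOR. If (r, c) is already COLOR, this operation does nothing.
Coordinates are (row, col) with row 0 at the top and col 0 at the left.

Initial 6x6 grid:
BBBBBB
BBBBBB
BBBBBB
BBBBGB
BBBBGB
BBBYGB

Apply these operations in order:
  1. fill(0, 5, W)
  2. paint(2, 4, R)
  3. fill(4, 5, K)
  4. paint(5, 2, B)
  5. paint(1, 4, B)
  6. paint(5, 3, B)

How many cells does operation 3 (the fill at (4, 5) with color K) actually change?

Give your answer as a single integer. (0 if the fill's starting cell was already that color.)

After op 1 fill(0,5,W) [32 cells changed]:
WWWWWW
WWWWWW
WWWWWW
WWWWGW
WWWWGW
WWWYGW
After op 2 paint(2,4,R):
WWWWWW
WWWWWW
WWWWRW
WWWWGW
WWWWGW
WWWYGW
After op 3 fill(4,5,K) [31 cells changed]:
KKKKKK
KKKKKK
KKKKRK
KKKKGK
KKKKGK
KKKYGK

Answer: 31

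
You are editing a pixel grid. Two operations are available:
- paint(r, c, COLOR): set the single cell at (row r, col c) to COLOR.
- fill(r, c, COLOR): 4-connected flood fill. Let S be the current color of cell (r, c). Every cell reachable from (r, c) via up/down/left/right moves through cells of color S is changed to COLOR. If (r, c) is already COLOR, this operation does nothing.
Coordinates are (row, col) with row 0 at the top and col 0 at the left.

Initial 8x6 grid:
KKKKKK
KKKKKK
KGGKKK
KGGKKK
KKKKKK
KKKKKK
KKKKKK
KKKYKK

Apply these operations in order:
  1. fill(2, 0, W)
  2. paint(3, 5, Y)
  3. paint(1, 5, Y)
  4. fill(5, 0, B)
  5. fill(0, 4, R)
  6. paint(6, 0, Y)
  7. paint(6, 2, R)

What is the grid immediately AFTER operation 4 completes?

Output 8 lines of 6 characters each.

Answer: BBBBBB
BBBBBY
BGGBBB
BGGBBY
BBBBBB
BBBBBB
BBBBBB
BBBYBB

Derivation:
After op 1 fill(2,0,W) [43 cells changed]:
WWWWWW
WWWWWW
WGGWWW
WGGWWW
WWWWWW
WWWWWW
WWWWWW
WWWYWW
After op 2 paint(3,5,Y):
WWWWWW
WWWWWW
WGGWWW
WGGWWY
WWWWWW
WWWWWW
WWWWWW
WWWYWW
After op 3 paint(1,5,Y):
WWWWWW
WWWWWY
WGGWWW
WGGWWY
WWWWWW
WWWWWW
WWWWWW
WWWYWW
After op 4 fill(5,0,B) [41 cells changed]:
BBBBBB
BBBBBY
BGGBBB
BGGBBY
BBBBBB
BBBBBB
BBBBBB
BBBYBB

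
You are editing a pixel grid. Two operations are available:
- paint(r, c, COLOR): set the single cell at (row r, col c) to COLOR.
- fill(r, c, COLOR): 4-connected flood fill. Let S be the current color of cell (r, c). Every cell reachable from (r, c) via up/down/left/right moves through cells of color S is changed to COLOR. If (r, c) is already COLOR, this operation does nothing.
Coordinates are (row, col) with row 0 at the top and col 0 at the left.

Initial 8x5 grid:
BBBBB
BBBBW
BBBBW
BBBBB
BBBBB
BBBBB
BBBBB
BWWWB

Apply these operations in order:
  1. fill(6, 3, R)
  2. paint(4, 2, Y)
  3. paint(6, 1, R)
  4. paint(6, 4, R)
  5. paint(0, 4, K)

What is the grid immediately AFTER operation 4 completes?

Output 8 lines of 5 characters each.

After op 1 fill(6,3,R) [35 cells changed]:
RRRRR
RRRRW
RRRRW
RRRRR
RRRRR
RRRRR
RRRRR
RWWWR
After op 2 paint(4,2,Y):
RRRRR
RRRRW
RRRRW
RRRRR
RRYRR
RRRRR
RRRRR
RWWWR
After op 3 paint(6,1,R):
RRRRR
RRRRW
RRRRW
RRRRR
RRYRR
RRRRR
RRRRR
RWWWR
After op 4 paint(6,4,R):
RRRRR
RRRRW
RRRRW
RRRRR
RRYRR
RRRRR
RRRRR
RWWWR

Answer: RRRRR
RRRRW
RRRRW
RRRRR
RRYRR
RRRRR
RRRRR
RWWWR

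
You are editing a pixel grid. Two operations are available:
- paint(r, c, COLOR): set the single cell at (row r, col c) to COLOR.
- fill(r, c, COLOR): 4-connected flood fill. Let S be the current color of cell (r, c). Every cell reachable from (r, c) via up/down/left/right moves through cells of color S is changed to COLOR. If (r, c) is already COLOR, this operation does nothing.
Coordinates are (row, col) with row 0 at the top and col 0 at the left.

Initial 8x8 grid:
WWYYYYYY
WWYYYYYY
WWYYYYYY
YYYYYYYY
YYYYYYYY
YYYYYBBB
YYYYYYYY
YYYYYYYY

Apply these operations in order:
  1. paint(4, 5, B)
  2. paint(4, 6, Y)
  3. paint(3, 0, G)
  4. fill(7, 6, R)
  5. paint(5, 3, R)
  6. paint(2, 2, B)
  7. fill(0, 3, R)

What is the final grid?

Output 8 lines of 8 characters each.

After op 1 paint(4,5,B):
WWYYYYYY
WWYYYYYY
WWYYYYYY
YYYYYYYY
YYYYYBYY
YYYYYBBB
YYYYYYYY
YYYYYYYY
After op 2 paint(4,6,Y):
WWYYYYYY
WWYYYYYY
WWYYYYYY
YYYYYYYY
YYYYYBYY
YYYYYBBB
YYYYYYYY
YYYYYYYY
After op 3 paint(3,0,G):
WWYYYYYY
WWYYYYYY
WWYYYYYY
GYYYYYYY
YYYYYBYY
YYYYYBBB
YYYYYYYY
YYYYYYYY
After op 4 fill(7,6,R) [53 cells changed]:
WWRRRRRR
WWRRRRRR
WWRRRRRR
GRRRRRRR
RRRRRBRR
RRRRRBBB
RRRRRRRR
RRRRRRRR
After op 5 paint(5,3,R):
WWRRRRRR
WWRRRRRR
WWRRRRRR
GRRRRRRR
RRRRRBRR
RRRRRBBB
RRRRRRRR
RRRRRRRR
After op 6 paint(2,2,B):
WWRRRRRR
WWRRRRRR
WWBRRRRR
GRRRRRRR
RRRRRBRR
RRRRRBBB
RRRRRRRR
RRRRRRRR
After op 7 fill(0,3,R) [0 cells changed]:
WWRRRRRR
WWRRRRRR
WWBRRRRR
GRRRRRRR
RRRRRBRR
RRRRRBBB
RRRRRRRR
RRRRRRRR

Answer: WWRRRRRR
WWRRRRRR
WWBRRRRR
GRRRRRRR
RRRRRBRR
RRRRRBBB
RRRRRRRR
RRRRRRRR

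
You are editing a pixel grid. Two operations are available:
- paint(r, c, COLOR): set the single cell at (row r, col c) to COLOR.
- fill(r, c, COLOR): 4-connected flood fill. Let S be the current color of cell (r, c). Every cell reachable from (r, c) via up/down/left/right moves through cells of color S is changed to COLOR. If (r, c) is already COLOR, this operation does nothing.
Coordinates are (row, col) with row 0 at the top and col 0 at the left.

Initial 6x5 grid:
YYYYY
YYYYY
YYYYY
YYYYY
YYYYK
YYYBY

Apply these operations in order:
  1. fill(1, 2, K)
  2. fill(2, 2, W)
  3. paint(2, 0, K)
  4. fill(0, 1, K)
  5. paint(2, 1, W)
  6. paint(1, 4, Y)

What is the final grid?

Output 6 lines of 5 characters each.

Answer: KKKKK
KKKKY
KWKKK
KKKKK
KKKKK
KKKBY

Derivation:
After op 1 fill(1,2,K) [27 cells changed]:
KKKKK
KKKKK
KKKKK
KKKKK
KKKKK
KKKBY
After op 2 fill(2,2,W) [28 cells changed]:
WWWWW
WWWWW
WWWWW
WWWWW
WWWWW
WWWBY
After op 3 paint(2,0,K):
WWWWW
WWWWW
KWWWW
WWWWW
WWWWW
WWWBY
After op 4 fill(0,1,K) [27 cells changed]:
KKKKK
KKKKK
KKKKK
KKKKK
KKKKK
KKKBY
After op 5 paint(2,1,W):
KKKKK
KKKKK
KWKKK
KKKKK
KKKKK
KKKBY
After op 6 paint(1,4,Y):
KKKKK
KKKKY
KWKKK
KKKKK
KKKKK
KKKBY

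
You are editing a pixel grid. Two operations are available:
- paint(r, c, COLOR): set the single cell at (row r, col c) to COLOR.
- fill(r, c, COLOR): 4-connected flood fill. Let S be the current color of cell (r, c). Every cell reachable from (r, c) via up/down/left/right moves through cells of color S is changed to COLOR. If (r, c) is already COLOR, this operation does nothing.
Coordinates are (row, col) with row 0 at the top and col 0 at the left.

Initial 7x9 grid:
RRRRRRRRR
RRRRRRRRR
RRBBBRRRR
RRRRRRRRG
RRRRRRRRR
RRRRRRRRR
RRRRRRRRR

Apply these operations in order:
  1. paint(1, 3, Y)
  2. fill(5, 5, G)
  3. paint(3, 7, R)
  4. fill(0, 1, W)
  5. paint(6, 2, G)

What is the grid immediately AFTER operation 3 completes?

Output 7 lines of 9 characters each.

Answer: GGGGGGGGG
GGGYGGGGG
GGBBBGGGG
GGGGGGGRG
GGGGGGGGG
GGGGGGGGG
GGGGGGGGG

Derivation:
After op 1 paint(1,3,Y):
RRRRRRRRR
RRRYRRRRR
RRBBBRRRR
RRRRRRRRG
RRRRRRRRR
RRRRRRRRR
RRRRRRRRR
After op 2 fill(5,5,G) [58 cells changed]:
GGGGGGGGG
GGGYGGGGG
GGBBBGGGG
GGGGGGGGG
GGGGGGGGG
GGGGGGGGG
GGGGGGGGG
After op 3 paint(3,7,R):
GGGGGGGGG
GGGYGGGGG
GGBBBGGGG
GGGGGGGRG
GGGGGGGGG
GGGGGGGGG
GGGGGGGGG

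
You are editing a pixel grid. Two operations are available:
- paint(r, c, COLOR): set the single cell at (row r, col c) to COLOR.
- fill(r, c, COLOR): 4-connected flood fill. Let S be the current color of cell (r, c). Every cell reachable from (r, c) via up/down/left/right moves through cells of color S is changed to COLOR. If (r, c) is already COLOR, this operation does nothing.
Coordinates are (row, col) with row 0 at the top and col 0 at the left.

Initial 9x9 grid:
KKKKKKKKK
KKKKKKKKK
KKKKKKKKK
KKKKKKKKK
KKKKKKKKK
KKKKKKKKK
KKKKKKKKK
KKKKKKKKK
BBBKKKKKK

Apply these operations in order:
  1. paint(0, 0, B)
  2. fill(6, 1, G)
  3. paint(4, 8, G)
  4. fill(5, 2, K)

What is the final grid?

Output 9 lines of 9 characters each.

Answer: BKKKKKKKK
KKKKKKKKK
KKKKKKKKK
KKKKKKKKK
KKKKKKKKK
KKKKKKKKK
KKKKKKKKK
KKKKKKKKK
BBBKKKKKK

Derivation:
After op 1 paint(0,0,B):
BKKKKKKKK
KKKKKKKKK
KKKKKKKKK
KKKKKKKKK
KKKKKKKKK
KKKKKKKKK
KKKKKKKKK
KKKKKKKKK
BBBKKKKKK
After op 2 fill(6,1,G) [77 cells changed]:
BGGGGGGGG
GGGGGGGGG
GGGGGGGGG
GGGGGGGGG
GGGGGGGGG
GGGGGGGGG
GGGGGGGGG
GGGGGGGGG
BBBGGGGGG
After op 3 paint(4,8,G):
BGGGGGGGG
GGGGGGGGG
GGGGGGGGG
GGGGGGGGG
GGGGGGGGG
GGGGGGGGG
GGGGGGGGG
GGGGGGGGG
BBBGGGGGG
After op 4 fill(5,2,K) [77 cells changed]:
BKKKKKKKK
KKKKKKKKK
KKKKKKKKK
KKKKKKKKK
KKKKKKKKK
KKKKKKKKK
KKKKKKKKK
KKKKKKKKK
BBBKKKKKK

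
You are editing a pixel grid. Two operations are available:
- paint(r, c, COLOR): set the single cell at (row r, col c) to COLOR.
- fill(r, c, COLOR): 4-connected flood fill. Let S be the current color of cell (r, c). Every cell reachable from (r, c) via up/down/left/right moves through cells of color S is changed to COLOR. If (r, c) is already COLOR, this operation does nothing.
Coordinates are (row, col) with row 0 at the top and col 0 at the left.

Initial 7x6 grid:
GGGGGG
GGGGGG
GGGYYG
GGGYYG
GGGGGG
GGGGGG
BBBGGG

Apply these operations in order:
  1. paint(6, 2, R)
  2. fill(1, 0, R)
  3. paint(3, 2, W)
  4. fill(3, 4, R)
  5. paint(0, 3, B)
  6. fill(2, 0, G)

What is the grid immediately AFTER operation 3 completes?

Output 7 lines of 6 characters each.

Answer: RRRRRR
RRRRRR
RRRYYR
RRWYYR
RRRRRR
RRRRRR
BBRRRR

Derivation:
After op 1 paint(6,2,R):
GGGGGG
GGGGGG
GGGYYG
GGGYYG
GGGGGG
GGGGGG
BBRGGG
After op 2 fill(1,0,R) [35 cells changed]:
RRRRRR
RRRRRR
RRRYYR
RRRYYR
RRRRRR
RRRRRR
BBRRRR
After op 3 paint(3,2,W):
RRRRRR
RRRRRR
RRRYYR
RRWYYR
RRRRRR
RRRRRR
BBRRRR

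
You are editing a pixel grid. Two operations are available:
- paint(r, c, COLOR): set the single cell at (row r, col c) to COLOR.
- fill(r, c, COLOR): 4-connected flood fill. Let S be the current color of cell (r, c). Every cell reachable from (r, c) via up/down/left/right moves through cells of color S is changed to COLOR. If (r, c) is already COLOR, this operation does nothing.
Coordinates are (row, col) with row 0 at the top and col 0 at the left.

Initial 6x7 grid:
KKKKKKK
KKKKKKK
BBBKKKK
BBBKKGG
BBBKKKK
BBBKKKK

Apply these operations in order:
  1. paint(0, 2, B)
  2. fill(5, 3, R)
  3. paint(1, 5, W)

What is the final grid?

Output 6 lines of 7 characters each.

After op 1 paint(0,2,B):
KKBKKKK
KKKKKKK
BBBKKKK
BBBKKGG
BBBKKKK
BBBKKKK
After op 2 fill(5,3,R) [27 cells changed]:
RRBRRRR
RRRRRRR
BBBRRRR
BBBRRGG
BBBRRRR
BBBRRRR
After op 3 paint(1,5,W):
RRBRRRR
RRRRRWR
BBBRRRR
BBBRRGG
BBBRRRR
BBBRRRR

Answer: RRBRRRR
RRRRRWR
BBBRRRR
BBBRRGG
BBBRRRR
BBBRRRR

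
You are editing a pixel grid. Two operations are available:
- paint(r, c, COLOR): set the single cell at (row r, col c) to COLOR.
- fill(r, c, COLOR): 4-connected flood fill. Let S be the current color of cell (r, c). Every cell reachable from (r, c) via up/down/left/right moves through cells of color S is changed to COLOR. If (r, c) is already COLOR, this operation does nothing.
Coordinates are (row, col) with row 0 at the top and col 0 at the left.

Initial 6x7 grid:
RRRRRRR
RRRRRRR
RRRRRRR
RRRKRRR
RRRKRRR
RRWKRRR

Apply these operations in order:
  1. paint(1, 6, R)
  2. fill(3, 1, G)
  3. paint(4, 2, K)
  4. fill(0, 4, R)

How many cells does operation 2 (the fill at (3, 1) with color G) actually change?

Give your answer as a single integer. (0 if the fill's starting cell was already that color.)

Answer: 38

Derivation:
After op 1 paint(1,6,R):
RRRRRRR
RRRRRRR
RRRRRRR
RRRKRRR
RRRKRRR
RRWKRRR
After op 2 fill(3,1,G) [38 cells changed]:
GGGGGGG
GGGGGGG
GGGGGGG
GGGKGGG
GGGKGGG
GGWKGGG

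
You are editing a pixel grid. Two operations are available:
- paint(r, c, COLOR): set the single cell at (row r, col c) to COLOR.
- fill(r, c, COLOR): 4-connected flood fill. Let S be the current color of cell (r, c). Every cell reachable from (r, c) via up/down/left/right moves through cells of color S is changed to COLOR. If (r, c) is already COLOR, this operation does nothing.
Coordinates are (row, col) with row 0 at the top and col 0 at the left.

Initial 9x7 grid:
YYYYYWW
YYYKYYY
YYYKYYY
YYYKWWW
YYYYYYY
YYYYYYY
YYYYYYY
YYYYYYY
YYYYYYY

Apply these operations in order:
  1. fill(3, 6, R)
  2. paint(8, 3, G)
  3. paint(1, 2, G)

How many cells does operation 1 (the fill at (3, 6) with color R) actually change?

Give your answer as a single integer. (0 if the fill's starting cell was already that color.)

After op 1 fill(3,6,R) [3 cells changed]:
YYYYYWW
YYYKYYY
YYYKYYY
YYYKRRR
YYYYYYY
YYYYYYY
YYYYYYY
YYYYYYY
YYYYYYY

Answer: 3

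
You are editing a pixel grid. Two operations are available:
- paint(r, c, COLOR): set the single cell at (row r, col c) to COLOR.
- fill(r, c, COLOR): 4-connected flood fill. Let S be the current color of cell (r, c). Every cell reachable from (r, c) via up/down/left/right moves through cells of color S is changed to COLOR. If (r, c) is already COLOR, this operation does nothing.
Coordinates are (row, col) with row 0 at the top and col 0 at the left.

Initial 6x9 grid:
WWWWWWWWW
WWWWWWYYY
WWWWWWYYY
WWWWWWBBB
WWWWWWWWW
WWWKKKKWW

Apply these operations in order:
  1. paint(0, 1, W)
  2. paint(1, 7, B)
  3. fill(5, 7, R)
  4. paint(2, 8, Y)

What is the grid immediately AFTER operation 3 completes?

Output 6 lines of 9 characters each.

Answer: RRRRRRRRR
RRRRRRYBY
RRRRRRYYY
RRRRRRBBB
RRRRRRRRR
RRRKKKKRR

Derivation:
After op 1 paint(0,1,W):
WWWWWWWWW
WWWWWWYYY
WWWWWWYYY
WWWWWWBBB
WWWWWWWWW
WWWKKKKWW
After op 2 paint(1,7,B):
WWWWWWWWW
WWWWWWYBY
WWWWWWYYY
WWWWWWBBB
WWWWWWWWW
WWWKKKKWW
After op 3 fill(5,7,R) [41 cells changed]:
RRRRRRRRR
RRRRRRYBY
RRRRRRYYY
RRRRRRBBB
RRRRRRRRR
RRRKKKKRR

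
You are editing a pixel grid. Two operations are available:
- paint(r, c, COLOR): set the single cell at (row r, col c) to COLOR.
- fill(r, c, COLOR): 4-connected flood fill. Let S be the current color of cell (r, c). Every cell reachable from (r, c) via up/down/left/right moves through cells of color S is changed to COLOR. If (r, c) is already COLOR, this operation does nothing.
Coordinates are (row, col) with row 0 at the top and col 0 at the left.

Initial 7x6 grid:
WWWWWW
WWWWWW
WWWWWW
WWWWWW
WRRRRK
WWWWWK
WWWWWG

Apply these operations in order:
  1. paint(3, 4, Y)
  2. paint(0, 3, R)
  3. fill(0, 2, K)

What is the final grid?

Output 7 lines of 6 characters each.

Answer: KKKRKK
KKKKKK
KKKKKK
KKKKYK
KRRRRK
KKKKKK
KKKKKG

Derivation:
After op 1 paint(3,4,Y):
WWWWWW
WWWWWW
WWWWWW
WWWWYW
WRRRRK
WWWWWK
WWWWWG
After op 2 paint(0,3,R):
WWWRWW
WWWWWW
WWWWWW
WWWWYW
WRRRRK
WWWWWK
WWWWWG
After op 3 fill(0,2,K) [33 cells changed]:
KKKRKK
KKKKKK
KKKKKK
KKKKYK
KRRRRK
KKKKKK
KKKKKG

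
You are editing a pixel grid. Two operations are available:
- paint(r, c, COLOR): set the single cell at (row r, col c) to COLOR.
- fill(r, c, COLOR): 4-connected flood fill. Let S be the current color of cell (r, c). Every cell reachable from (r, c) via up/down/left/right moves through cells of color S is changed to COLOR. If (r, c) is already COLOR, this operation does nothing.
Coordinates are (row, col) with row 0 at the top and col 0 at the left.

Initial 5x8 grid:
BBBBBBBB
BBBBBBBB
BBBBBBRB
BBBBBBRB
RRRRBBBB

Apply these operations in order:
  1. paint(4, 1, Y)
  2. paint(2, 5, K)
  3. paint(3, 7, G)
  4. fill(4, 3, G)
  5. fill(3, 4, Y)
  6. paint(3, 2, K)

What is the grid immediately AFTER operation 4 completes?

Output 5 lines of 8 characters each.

Answer: BBBBBBBB
BBBBBBBB
BBBBBKRB
BBBBBBRG
RYGGBBBB

Derivation:
After op 1 paint(4,1,Y):
BBBBBBBB
BBBBBBBB
BBBBBBRB
BBBBBBRB
RYRRBBBB
After op 2 paint(2,5,K):
BBBBBBBB
BBBBBBBB
BBBBBKRB
BBBBBBRB
RYRRBBBB
After op 3 paint(3,7,G):
BBBBBBBB
BBBBBBBB
BBBBBKRB
BBBBBBRG
RYRRBBBB
After op 4 fill(4,3,G) [2 cells changed]:
BBBBBBBB
BBBBBBBB
BBBBBKRB
BBBBBBRG
RYGGBBBB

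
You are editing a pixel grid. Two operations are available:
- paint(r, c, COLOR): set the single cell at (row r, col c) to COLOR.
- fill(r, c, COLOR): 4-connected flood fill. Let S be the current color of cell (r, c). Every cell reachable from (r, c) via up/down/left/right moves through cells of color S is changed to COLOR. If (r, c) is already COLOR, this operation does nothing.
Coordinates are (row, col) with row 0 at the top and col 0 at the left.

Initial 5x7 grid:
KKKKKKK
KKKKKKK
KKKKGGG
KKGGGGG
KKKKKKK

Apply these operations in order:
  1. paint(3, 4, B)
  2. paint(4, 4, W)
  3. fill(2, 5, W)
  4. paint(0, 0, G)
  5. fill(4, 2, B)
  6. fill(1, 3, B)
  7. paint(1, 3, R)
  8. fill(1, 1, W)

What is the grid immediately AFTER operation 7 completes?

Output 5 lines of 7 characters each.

After op 1 paint(3,4,B):
KKKKKKK
KKKKKKK
KKKKGGG
KKGGBGG
KKKKKKK
After op 2 paint(4,4,W):
KKKKKKK
KKKKKKK
KKKKGGG
KKGGBGG
KKKKWKK
After op 3 fill(2,5,W) [5 cells changed]:
KKKKKKK
KKKKKKK
KKKKWWW
KKGGBWW
KKKKWKK
After op 4 paint(0,0,G):
GKKKKKK
KKKKKKK
KKKKWWW
KKGGBWW
KKKKWKK
After op 5 fill(4,2,B) [23 cells changed]:
GBBBBBB
BBBBBBB
BBBBWWW
BBGGBWW
BBBBWKK
After op 6 fill(1,3,B) [0 cells changed]:
GBBBBBB
BBBBBBB
BBBBWWW
BBGGBWW
BBBBWKK
After op 7 paint(1,3,R):
GBBBBBB
BBBRBBB
BBBBWWW
BBGGBWW
BBBBWKK

Answer: GBBBBBB
BBBRBBB
BBBBWWW
BBGGBWW
BBBBWKK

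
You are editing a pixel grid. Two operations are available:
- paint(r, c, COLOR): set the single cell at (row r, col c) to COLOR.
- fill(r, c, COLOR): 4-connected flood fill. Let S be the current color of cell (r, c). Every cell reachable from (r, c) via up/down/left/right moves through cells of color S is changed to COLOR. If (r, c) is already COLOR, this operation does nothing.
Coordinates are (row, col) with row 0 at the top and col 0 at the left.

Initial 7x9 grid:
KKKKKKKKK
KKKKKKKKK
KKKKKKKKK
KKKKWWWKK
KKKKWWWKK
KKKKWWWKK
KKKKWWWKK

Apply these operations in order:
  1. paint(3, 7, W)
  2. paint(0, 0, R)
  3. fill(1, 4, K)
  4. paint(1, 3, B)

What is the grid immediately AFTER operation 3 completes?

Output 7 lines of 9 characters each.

Answer: RKKKKKKKK
KKKKKKKKK
KKKKKKKKK
KKKKWWWWK
KKKKWWWKK
KKKKWWWKK
KKKKWWWKK

Derivation:
After op 1 paint(3,7,W):
KKKKKKKKK
KKKKKKKKK
KKKKKKKKK
KKKKWWWWK
KKKKWWWKK
KKKKWWWKK
KKKKWWWKK
After op 2 paint(0,0,R):
RKKKKKKKK
KKKKKKKKK
KKKKKKKKK
KKKKWWWWK
KKKKWWWKK
KKKKWWWKK
KKKKWWWKK
After op 3 fill(1,4,K) [0 cells changed]:
RKKKKKKKK
KKKKKKKKK
KKKKKKKKK
KKKKWWWWK
KKKKWWWKK
KKKKWWWKK
KKKKWWWKK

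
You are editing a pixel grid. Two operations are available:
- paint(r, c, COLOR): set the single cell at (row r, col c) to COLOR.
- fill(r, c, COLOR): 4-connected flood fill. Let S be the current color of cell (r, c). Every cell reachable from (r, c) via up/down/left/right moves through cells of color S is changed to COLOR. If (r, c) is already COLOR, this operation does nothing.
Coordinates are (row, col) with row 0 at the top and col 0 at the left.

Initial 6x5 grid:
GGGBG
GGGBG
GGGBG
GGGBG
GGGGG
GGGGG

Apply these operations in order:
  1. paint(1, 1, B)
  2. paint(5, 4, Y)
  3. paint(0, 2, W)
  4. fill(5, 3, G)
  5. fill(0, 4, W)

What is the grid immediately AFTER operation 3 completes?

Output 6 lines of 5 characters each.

After op 1 paint(1,1,B):
GGGBG
GBGBG
GGGBG
GGGBG
GGGGG
GGGGG
After op 2 paint(5,4,Y):
GGGBG
GBGBG
GGGBG
GGGBG
GGGGG
GGGGY
After op 3 paint(0,2,W):
GGWBG
GBGBG
GGGBG
GGGBG
GGGGG
GGGGY

Answer: GGWBG
GBGBG
GGGBG
GGGBG
GGGGG
GGGGY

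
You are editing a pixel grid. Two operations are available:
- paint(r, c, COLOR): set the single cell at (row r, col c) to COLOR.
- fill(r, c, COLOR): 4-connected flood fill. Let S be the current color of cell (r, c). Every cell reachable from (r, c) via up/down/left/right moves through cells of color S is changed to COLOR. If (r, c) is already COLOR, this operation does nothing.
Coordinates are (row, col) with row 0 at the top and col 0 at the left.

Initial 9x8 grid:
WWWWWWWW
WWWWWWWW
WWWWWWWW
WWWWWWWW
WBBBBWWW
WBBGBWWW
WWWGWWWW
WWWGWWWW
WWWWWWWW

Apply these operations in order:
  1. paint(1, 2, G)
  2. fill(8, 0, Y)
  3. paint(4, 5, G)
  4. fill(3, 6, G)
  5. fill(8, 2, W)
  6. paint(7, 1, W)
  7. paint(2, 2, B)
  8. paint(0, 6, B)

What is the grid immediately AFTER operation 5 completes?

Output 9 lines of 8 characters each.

Answer: WWWWWWWW
WWWWWWWW
WWWWWWWW
WWWWWWWW
WBBBBWWW
WBBWBWWW
WWWWWWWW
WWWWWWWW
WWWWWWWW

Derivation:
After op 1 paint(1,2,G):
WWWWWWWW
WWGWWWWW
WWWWWWWW
WWWWWWWW
WBBBBWWW
WBBGBWWW
WWWGWWWW
WWWGWWWW
WWWWWWWW
After op 2 fill(8,0,Y) [61 cells changed]:
YYYYYYYY
YYGYYYYY
YYYYYYYY
YYYYYYYY
YBBBBYYY
YBBGBYYY
YYYGYYYY
YYYGYYYY
YYYYYYYY
After op 3 paint(4,5,G):
YYYYYYYY
YYGYYYYY
YYYYYYYY
YYYYYYYY
YBBBBGYY
YBBGBYYY
YYYGYYYY
YYYGYYYY
YYYYYYYY
After op 4 fill(3,6,G) [60 cells changed]:
GGGGGGGG
GGGGGGGG
GGGGGGGG
GGGGGGGG
GBBBBGGG
GBBGBGGG
GGGGGGGG
GGGGGGGG
GGGGGGGG
After op 5 fill(8,2,W) [65 cells changed]:
WWWWWWWW
WWWWWWWW
WWWWWWWW
WWWWWWWW
WBBBBWWW
WBBWBWWW
WWWWWWWW
WWWWWWWW
WWWWWWWW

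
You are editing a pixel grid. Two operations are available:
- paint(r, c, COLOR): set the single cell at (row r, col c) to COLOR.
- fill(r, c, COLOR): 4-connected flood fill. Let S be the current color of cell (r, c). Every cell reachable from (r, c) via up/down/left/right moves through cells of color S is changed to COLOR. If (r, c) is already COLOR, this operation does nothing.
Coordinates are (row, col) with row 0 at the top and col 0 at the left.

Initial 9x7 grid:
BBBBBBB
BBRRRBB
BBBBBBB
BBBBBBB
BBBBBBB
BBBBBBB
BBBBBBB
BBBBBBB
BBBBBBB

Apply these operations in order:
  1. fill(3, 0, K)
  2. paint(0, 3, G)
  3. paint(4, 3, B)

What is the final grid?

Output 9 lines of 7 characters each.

After op 1 fill(3,0,K) [60 cells changed]:
KKKKKKK
KKRRRKK
KKKKKKK
KKKKKKK
KKKKKKK
KKKKKKK
KKKKKKK
KKKKKKK
KKKKKKK
After op 2 paint(0,3,G):
KKKGKKK
KKRRRKK
KKKKKKK
KKKKKKK
KKKKKKK
KKKKKKK
KKKKKKK
KKKKKKK
KKKKKKK
After op 3 paint(4,3,B):
KKKGKKK
KKRRRKK
KKKKKKK
KKKKKKK
KKKBKKK
KKKKKKK
KKKKKKK
KKKKKKK
KKKKKKK

Answer: KKKGKKK
KKRRRKK
KKKKKKK
KKKKKKK
KKKBKKK
KKKKKKK
KKKKKKK
KKKKKKK
KKKKKKK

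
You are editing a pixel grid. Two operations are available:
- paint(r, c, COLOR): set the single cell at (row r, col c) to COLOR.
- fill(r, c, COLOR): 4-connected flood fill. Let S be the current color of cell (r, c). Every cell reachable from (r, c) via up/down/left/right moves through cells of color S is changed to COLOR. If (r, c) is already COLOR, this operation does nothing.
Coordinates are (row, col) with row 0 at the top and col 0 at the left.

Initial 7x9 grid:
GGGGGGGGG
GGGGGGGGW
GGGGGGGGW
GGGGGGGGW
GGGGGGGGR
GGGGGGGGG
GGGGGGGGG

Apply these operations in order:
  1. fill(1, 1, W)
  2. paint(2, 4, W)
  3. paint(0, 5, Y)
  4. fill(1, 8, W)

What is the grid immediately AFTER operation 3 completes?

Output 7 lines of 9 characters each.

After op 1 fill(1,1,W) [59 cells changed]:
WWWWWWWWW
WWWWWWWWW
WWWWWWWWW
WWWWWWWWW
WWWWWWWWR
WWWWWWWWW
WWWWWWWWW
After op 2 paint(2,4,W):
WWWWWWWWW
WWWWWWWWW
WWWWWWWWW
WWWWWWWWW
WWWWWWWWR
WWWWWWWWW
WWWWWWWWW
After op 3 paint(0,5,Y):
WWWWWYWWW
WWWWWWWWW
WWWWWWWWW
WWWWWWWWW
WWWWWWWWR
WWWWWWWWW
WWWWWWWWW

Answer: WWWWWYWWW
WWWWWWWWW
WWWWWWWWW
WWWWWWWWW
WWWWWWWWR
WWWWWWWWW
WWWWWWWWW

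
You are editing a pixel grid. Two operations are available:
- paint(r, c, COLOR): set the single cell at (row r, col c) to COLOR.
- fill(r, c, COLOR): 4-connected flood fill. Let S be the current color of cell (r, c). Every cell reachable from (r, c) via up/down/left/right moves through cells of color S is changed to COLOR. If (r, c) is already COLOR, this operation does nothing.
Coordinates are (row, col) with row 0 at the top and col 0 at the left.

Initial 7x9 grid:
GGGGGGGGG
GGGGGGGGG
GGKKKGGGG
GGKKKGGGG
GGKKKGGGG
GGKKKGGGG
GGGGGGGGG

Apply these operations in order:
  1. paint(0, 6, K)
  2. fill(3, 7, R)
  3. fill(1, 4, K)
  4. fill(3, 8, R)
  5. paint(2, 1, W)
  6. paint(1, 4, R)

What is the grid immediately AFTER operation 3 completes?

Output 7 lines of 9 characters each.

Answer: KKKKKKKKK
KKKKKKKKK
KKKKKKKKK
KKKKKKKKK
KKKKKKKKK
KKKKKKKKK
KKKKKKKKK

Derivation:
After op 1 paint(0,6,K):
GGGGGGKGG
GGGGGGGGG
GGKKKGGGG
GGKKKGGGG
GGKKKGGGG
GGKKKGGGG
GGGGGGGGG
After op 2 fill(3,7,R) [50 cells changed]:
RRRRRRKRR
RRRRRRRRR
RRKKKRRRR
RRKKKRRRR
RRKKKRRRR
RRKKKRRRR
RRRRRRRRR
After op 3 fill(1,4,K) [50 cells changed]:
KKKKKKKKK
KKKKKKKKK
KKKKKKKKK
KKKKKKKKK
KKKKKKKKK
KKKKKKKKK
KKKKKKKKK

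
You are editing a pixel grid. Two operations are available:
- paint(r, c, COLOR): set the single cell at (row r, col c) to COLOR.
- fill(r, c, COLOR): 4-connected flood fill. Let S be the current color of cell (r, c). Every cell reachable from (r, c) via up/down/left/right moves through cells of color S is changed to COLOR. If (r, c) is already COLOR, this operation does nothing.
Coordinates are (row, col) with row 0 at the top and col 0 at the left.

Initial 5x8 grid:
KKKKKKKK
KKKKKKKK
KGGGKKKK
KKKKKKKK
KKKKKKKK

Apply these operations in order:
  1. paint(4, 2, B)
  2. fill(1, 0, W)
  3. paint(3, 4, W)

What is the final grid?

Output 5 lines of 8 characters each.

Answer: WWWWWWWW
WWWWWWWW
WGGGWWWW
WWWWWWWW
WWBWWWWW

Derivation:
After op 1 paint(4,2,B):
KKKKKKKK
KKKKKKKK
KGGGKKKK
KKKKKKKK
KKBKKKKK
After op 2 fill(1,0,W) [36 cells changed]:
WWWWWWWW
WWWWWWWW
WGGGWWWW
WWWWWWWW
WWBWWWWW
After op 3 paint(3,4,W):
WWWWWWWW
WWWWWWWW
WGGGWWWW
WWWWWWWW
WWBWWWWW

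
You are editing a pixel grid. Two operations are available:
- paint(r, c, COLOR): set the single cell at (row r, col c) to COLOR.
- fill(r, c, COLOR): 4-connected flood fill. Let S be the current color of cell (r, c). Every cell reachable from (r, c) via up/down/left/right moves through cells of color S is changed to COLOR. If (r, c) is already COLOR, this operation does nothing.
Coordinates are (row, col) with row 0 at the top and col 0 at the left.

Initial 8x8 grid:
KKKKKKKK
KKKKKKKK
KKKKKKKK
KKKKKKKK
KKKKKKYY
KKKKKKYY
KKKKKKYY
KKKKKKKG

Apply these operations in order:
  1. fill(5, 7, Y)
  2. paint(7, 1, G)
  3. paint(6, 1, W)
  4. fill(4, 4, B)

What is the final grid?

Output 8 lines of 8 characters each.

Answer: BBBBBBBB
BBBBBBBB
BBBBBBBB
BBBBBBBB
BBBBBBYY
BBBBBBYY
BWBBBBYY
BGBBBBBG

Derivation:
After op 1 fill(5,7,Y) [0 cells changed]:
KKKKKKKK
KKKKKKKK
KKKKKKKK
KKKKKKKK
KKKKKKYY
KKKKKKYY
KKKKKKYY
KKKKKKKG
After op 2 paint(7,1,G):
KKKKKKKK
KKKKKKKK
KKKKKKKK
KKKKKKKK
KKKKKKYY
KKKKKKYY
KKKKKKYY
KGKKKKKG
After op 3 paint(6,1,W):
KKKKKKKK
KKKKKKKK
KKKKKKKK
KKKKKKKK
KKKKKKYY
KKKKKKYY
KWKKKKYY
KGKKKKKG
After op 4 fill(4,4,B) [55 cells changed]:
BBBBBBBB
BBBBBBBB
BBBBBBBB
BBBBBBBB
BBBBBBYY
BBBBBBYY
BWBBBBYY
BGBBBBBG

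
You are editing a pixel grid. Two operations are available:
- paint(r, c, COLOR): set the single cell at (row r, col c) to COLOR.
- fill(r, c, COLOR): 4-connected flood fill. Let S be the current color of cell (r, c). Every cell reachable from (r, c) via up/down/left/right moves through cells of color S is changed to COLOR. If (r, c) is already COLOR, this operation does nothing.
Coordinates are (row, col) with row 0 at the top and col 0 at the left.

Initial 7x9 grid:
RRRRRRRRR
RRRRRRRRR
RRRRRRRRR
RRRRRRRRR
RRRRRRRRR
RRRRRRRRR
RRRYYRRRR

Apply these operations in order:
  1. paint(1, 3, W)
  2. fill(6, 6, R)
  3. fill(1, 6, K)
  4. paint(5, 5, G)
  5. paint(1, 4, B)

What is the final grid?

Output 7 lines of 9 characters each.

After op 1 paint(1,3,W):
RRRRRRRRR
RRRWRRRRR
RRRRRRRRR
RRRRRRRRR
RRRRRRRRR
RRRRRRRRR
RRRYYRRRR
After op 2 fill(6,6,R) [0 cells changed]:
RRRRRRRRR
RRRWRRRRR
RRRRRRRRR
RRRRRRRRR
RRRRRRRRR
RRRRRRRRR
RRRYYRRRR
After op 3 fill(1,6,K) [60 cells changed]:
KKKKKKKKK
KKKWKKKKK
KKKKKKKKK
KKKKKKKKK
KKKKKKKKK
KKKKKKKKK
KKKYYKKKK
After op 4 paint(5,5,G):
KKKKKKKKK
KKKWKKKKK
KKKKKKKKK
KKKKKKKKK
KKKKKKKKK
KKKKKGKKK
KKKYYKKKK
After op 5 paint(1,4,B):
KKKKKKKKK
KKKWBKKKK
KKKKKKKKK
KKKKKKKKK
KKKKKKKKK
KKKKKGKKK
KKKYYKKKK

Answer: KKKKKKKKK
KKKWBKKKK
KKKKKKKKK
KKKKKKKKK
KKKKKKKKK
KKKKKGKKK
KKKYYKKKK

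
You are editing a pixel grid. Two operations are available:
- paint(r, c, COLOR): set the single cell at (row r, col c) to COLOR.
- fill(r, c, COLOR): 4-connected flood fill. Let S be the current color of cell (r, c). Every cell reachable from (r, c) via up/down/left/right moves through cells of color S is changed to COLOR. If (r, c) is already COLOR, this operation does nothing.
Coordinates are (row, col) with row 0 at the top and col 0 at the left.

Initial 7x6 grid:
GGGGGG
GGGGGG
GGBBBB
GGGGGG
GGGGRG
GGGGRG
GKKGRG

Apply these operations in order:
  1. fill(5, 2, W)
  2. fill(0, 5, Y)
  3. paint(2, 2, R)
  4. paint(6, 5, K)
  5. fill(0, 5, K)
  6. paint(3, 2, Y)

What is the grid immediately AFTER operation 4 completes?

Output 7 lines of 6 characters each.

After op 1 fill(5,2,W) [33 cells changed]:
WWWWWW
WWWWWW
WWBBBB
WWWWWW
WWWWRW
WWWWRW
WKKWRW
After op 2 fill(0,5,Y) [33 cells changed]:
YYYYYY
YYYYYY
YYBBBB
YYYYYY
YYYYRY
YYYYRY
YKKYRY
After op 3 paint(2,2,R):
YYYYYY
YYYYYY
YYRBBB
YYYYYY
YYYYRY
YYYYRY
YKKYRY
After op 4 paint(6,5,K):
YYYYYY
YYYYYY
YYRBBB
YYYYYY
YYYYRY
YYYYRY
YKKYRK

Answer: YYYYYY
YYYYYY
YYRBBB
YYYYYY
YYYYRY
YYYYRY
YKKYRK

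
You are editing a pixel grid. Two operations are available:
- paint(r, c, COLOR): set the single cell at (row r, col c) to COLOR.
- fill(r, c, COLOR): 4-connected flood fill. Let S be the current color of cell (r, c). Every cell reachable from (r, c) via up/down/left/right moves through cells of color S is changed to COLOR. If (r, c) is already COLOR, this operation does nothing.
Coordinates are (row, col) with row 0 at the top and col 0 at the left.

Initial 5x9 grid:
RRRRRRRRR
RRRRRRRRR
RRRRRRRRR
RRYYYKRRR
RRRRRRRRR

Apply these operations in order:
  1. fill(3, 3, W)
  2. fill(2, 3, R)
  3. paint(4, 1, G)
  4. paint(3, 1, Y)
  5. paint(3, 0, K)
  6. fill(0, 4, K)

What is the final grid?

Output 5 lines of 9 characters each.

Answer: KKKKKKKKK
KKKKKKKKK
KKKKKKKKK
KYWWWKKKK
RGKKKKKKK

Derivation:
After op 1 fill(3,3,W) [3 cells changed]:
RRRRRRRRR
RRRRRRRRR
RRRRRRRRR
RRWWWKRRR
RRRRRRRRR
After op 2 fill(2,3,R) [0 cells changed]:
RRRRRRRRR
RRRRRRRRR
RRRRRRRRR
RRWWWKRRR
RRRRRRRRR
After op 3 paint(4,1,G):
RRRRRRRRR
RRRRRRRRR
RRRRRRRRR
RRWWWKRRR
RGRRRRRRR
After op 4 paint(3,1,Y):
RRRRRRRRR
RRRRRRRRR
RRRRRRRRR
RYWWWKRRR
RGRRRRRRR
After op 5 paint(3,0,K):
RRRRRRRRR
RRRRRRRRR
RRRRRRRRR
KYWWWKRRR
RGRRRRRRR
After op 6 fill(0,4,K) [37 cells changed]:
KKKKKKKKK
KKKKKKKKK
KKKKKKKKK
KYWWWKKKK
RGKKKKKKK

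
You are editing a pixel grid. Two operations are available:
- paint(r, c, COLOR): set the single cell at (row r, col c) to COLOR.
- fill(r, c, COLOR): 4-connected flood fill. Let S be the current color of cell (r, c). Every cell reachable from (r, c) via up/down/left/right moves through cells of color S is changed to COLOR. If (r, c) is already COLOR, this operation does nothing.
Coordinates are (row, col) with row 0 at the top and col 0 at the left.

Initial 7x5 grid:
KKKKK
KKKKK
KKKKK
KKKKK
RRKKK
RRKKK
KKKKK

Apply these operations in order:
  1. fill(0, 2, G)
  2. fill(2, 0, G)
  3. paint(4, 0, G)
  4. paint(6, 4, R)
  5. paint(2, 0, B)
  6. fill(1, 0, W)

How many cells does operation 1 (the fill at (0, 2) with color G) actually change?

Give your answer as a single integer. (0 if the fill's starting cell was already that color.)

Answer: 31

Derivation:
After op 1 fill(0,2,G) [31 cells changed]:
GGGGG
GGGGG
GGGGG
GGGGG
RRGGG
RRGGG
GGGGG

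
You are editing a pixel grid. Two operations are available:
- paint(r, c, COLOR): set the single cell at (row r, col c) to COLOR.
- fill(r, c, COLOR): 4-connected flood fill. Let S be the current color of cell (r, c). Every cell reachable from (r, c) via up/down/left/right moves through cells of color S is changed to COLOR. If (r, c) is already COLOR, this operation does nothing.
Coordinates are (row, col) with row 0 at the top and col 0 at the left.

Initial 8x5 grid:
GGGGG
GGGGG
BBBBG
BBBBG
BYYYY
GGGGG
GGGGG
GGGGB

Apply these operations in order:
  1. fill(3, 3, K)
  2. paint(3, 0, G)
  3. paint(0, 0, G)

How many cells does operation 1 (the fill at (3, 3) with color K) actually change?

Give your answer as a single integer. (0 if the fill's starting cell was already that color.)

Answer: 9

Derivation:
After op 1 fill(3,3,K) [9 cells changed]:
GGGGG
GGGGG
KKKKG
KKKKG
KYYYY
GGGGG
GGGGG
GGGGB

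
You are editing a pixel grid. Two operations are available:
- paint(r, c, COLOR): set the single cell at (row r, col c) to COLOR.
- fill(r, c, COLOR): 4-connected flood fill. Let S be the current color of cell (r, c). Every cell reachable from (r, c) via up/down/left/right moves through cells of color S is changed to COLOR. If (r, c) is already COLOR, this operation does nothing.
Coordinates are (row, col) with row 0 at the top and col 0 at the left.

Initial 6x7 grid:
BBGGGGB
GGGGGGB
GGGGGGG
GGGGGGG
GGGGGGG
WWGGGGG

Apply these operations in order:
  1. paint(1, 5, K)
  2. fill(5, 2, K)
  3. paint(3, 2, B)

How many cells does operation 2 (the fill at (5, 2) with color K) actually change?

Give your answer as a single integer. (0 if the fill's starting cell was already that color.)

Answer: 35

Derivation:
After op 1 paint(1,5,K):
BBGGGGB
GGGGGKB
GGGGGGG
GGGGGGG
GGGGGGG
WWGGGGG
After op 2 fill(5,2,K) [35 cells changed]:
BBKKKKB
KKKKKKB
KKKKKKK
KKKKKKK
KKKKKKK
WWKKKKK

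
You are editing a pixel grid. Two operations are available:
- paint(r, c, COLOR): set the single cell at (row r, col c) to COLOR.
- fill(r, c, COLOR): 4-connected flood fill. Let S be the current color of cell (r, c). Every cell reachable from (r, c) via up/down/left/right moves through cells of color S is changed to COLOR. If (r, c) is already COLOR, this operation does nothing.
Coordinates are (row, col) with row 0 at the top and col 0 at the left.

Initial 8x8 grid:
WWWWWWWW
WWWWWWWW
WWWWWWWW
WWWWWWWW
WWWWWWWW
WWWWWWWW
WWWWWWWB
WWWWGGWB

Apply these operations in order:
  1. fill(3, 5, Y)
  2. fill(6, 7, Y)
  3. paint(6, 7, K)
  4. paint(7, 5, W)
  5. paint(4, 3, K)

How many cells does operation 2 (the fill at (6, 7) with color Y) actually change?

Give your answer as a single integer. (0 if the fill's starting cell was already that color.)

Answer: 2

Derivation:
After op 1 fill(3,5,Y) [60 cells changed]:
YYYYYYYY
YYYYYYYY
YYYYYYYY
YYYYYYYY
YYYYYYYY
YYYYYYYY
YYYYYYYB
YYYYGGYB
After op 2 fill(6,7,Y) [2 cells changed]:
YYYYYYYY
YYYYYYYY
YYYYYYYY
YYYYYYYY
YYYYYYYY
YYYYYYYY
YYYYYYYY
YYYYGGYY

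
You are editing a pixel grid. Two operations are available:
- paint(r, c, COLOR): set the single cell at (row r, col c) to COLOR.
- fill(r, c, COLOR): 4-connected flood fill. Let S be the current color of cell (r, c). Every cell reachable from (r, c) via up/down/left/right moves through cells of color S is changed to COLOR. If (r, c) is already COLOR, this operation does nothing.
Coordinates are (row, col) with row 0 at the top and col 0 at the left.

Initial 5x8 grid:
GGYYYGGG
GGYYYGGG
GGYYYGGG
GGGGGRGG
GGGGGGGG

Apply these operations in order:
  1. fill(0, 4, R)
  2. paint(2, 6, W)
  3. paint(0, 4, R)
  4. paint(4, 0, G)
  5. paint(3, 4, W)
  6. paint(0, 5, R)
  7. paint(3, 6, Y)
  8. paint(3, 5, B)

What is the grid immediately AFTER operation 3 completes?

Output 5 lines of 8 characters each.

After op 1 fill(0,4,R) [9 cells changed]:
GGRRRGGG
GGRRRGGG
GGRRRGGG
GGGGGRGG
GGGGGGGG
After op 2 paint(2,6,W):
GGRRRGGG
GGRRRGGG
GGRRRGWG
GGGGGRGG
GGGGGGGG
After op 3 paint(0,4,R):
GGRRRGGG
GGRRRGGG
GGRRRGWG
GGGGGRGG
GGGGGGGG

Answer: GGRRRGGG
GGRRRGGG
GGRRRGWG
GGGGGRGG
GGGGGGGG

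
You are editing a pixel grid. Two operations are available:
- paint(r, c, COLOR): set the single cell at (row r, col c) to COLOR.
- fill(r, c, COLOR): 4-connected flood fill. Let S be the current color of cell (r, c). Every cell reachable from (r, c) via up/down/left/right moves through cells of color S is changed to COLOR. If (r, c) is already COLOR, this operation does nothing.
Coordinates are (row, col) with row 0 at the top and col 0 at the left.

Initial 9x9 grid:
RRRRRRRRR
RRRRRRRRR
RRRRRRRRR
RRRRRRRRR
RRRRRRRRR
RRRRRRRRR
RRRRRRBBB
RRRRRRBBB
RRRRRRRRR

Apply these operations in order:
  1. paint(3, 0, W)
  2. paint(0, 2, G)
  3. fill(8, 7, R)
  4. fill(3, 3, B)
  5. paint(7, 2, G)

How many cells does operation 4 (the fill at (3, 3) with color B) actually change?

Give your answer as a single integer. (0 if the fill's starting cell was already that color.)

Answer: 73

Derivation:
After op 1 paint(3,0,W):
RRRRRRRRR
RRRRRRRRR
RRRRRRRRR
WRRRRRRRR
RRRRRRRRR
RRRRRRRRR
RRRRRRBBB
RRRRRRBBB
RRRRRRRRR
After op 2 paint(0,2,G):
RRGRRRRRR
RRRRRRRRR
RRRRRRRRR
WRRRRRRRR
RRRRRRRRR
RRRRRRRRR
RRRRRRBBB
RRRRRRBBB
RRRRRRRRR
After op 3 fill(8,7,R) [0 cells changed]:
RRGRRRRRR
RRRRRRRRR
RRRRRRRRR
WRRRRRRRR
RRRRRRRRR
RRRRRRRRR
RRRRRRBBB
RRRRRRBBB
RRRRRRRRR
After op 4 fill(3,3,B) [73 cells changed]:
BBGBBBBBB
BBBBBBBBB
BBBBBBBBB
WBBBBBBBB
BBBBBBBBB
BBBBBBBBB
BBBBBBBBB
BBBBBBBBB
BBBBBBBBB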